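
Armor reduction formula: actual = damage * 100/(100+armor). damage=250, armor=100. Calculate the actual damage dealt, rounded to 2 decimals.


actual = 250 * 100 / (100 + 100)
= 250 * 100 / 200
= 25000 / 200
= 125.00

125.00 damage


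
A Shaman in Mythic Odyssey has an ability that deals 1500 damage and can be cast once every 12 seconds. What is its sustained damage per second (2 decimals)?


DPS = damage / cooldown
= 1500 / 12
= 125.00

125.00 DPS


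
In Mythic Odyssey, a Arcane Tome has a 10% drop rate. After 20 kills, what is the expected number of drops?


Expected drops = kills * (drop_rate / 100)
= 20 * (10 / 100)
= 20 * 0.1
= 2.0

2.0 drops


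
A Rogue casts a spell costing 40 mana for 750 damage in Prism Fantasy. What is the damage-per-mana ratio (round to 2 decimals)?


Efficiency = damage / mana
= 750 / 40
= 18.75

18.75 dmg/mana


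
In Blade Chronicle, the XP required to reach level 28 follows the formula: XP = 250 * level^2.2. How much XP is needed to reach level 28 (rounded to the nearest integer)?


XP = 250 * level^2.2
Substitute level = 28:
XP = 250 * 28^2.2
= 250 * 1526.6788
= 381670

381670 XP


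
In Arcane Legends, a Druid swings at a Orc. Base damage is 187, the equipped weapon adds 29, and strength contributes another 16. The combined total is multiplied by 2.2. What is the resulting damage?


Sum base + weapon + str = 187 + 29 + 16 = 232
Multiply by 2.2:
232 * 2.2 = 510.4

510.4 damage


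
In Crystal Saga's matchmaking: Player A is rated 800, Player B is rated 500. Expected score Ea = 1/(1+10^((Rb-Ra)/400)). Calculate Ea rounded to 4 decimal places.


Elo expected score: Ea = 1/(1 + 10^((Rb-Ra)/400))
Rb - Ra = 500 - 800 = -300
(Rb-Ra)/400 = -300/400 = -0.75
10^-0.75 = 0.177828
Ea = 1/(1 + 0.177828) = 1/1.177828 = 0.8490

0.8490


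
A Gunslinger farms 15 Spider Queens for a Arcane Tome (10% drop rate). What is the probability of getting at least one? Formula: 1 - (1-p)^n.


P(at least one) = 1 - P(none) = 1 - (1-p)^n
p = 10/100 = 0.1
1 - p = 0.9
(1 - p)^15 = 0.9^15 = 0.205891
P(at least one) = 1 - 0.205891 = 0.7941

0.7941


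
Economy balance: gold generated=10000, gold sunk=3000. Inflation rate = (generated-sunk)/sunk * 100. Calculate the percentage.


Net gold = 10000 - 3000 = 7000
Inflation rate = net / sunk * 100 = 7000 / 3000 * 100
= 2.333333 * 100
= 233.33%

233.33%


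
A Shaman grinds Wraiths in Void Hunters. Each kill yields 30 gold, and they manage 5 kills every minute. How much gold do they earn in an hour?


Gold per minute = 30 * 5 = 150
Gold per hour = 150 * 60 = 9000

9000 gold/hour


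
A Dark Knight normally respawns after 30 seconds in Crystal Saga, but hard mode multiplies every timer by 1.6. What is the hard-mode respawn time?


Respawn time = base * multiplier
= 30 * 1.6
= 48.0 seconds

48.0 seconds


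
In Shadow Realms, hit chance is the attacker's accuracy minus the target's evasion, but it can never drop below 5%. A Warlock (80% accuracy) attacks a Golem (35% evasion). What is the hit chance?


accuracy - evasion = 80 - 35 = 45
Apply floor: max(45, 5) = 45
Hit chance = 45%

45%


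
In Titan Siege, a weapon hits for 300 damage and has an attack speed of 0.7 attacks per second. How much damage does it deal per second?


DPS = damage * attack_speed
= 300 * 0.7
= 210.0

210.0 DPS


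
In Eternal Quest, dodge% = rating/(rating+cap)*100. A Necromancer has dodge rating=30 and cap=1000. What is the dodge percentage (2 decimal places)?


dodge% = 30 / (30 + 1000) * 100
= 30 / 1030 * 100
= 0.029126 * 100
= 2.91%

2.91%


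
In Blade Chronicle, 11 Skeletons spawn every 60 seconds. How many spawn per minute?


Spawns per minute = count * (60 / interval)
= 11 * (60 / 60)
= 11 * 1.0
= 11.0

11.0 per minute


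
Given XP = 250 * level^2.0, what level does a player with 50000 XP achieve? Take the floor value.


XP = 250 * level^2.0, so level = (XP / 250)^(1/2.0)
= (50000 / 250)^(1/2.0)
= 200.0^0.5
= 14.1421
Floor: level = 14

level 14


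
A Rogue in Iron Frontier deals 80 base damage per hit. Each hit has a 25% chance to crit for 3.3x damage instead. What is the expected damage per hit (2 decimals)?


E[dmg] = base * (1 + crit_chance * (crit_mult - 1))
cc as decimal = 25/100 = 0.25
cm - 1 = 3.3 - 1 = 2.3
Bonus factor = 0.25 * 2.3 = 0.575
Total multiplier = 1 + 0.575 = 1.575
Expected damage = 80 * 1.575 = 126.00

126.00 damage


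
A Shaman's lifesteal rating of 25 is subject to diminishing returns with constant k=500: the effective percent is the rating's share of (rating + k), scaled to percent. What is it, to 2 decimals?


effective% = rating / (rating + k) * 100
= 25 / (25 + 500) * 100
= 25 / 525 * 100
= 0.047619 * 100
= 4.76%

4.76%


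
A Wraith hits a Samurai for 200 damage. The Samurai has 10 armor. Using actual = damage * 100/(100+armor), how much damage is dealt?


actual = 200 * 100 / (100 + 10)
= 200 * 100 / 110
= 20000 / 110
= 181.82

181.82 damage


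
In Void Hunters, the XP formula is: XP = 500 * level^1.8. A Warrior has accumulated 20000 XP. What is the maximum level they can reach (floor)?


XP = 500 * level^1.8, so level = (XP / 500)^(1/1.8)
= (20000 / 500)^(1/1.8)
= 40.0^0.5556
= 7.7631
Floor: level = 7

level 7


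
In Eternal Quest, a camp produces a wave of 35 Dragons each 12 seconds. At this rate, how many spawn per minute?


Spawns per minute = count * (60 / interval)
= 35 * (60 / 12)
= 35 * 5.0
= 175.0

175.0 per minute


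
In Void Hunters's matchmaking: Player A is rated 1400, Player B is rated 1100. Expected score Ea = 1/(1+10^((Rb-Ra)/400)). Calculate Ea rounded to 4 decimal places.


Elo expected score: Ea = 1/(1 + 10^((Rb-Ra)/400))
Rb - Ra = 1100 - 1400 = -300
(Rb-Ra)/400 = -300/400 = -0.75
10^-0.75 = 0.177828
Ea = 1/(1 + 0.177828) = 1/1.177828 = 0.8490

0.8490


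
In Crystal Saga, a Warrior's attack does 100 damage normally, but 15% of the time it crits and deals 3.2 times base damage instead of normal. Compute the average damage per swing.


E[dmg] = base * (1 + crit_chance * (crit_mult - 1))
cc as decimal = 15/100 = 0.15
cm - 1 = 3.2 - 1 = 2.2
Bonus factor = 0.15 * 2.2 = 0.33
Total multiplier = 1 + 0.33 = 1.33
Expected damage = 100 * 1.33 = 133.00

133.00 damage


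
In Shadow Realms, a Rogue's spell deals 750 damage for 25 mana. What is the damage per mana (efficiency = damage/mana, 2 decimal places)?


Efficiency = damage / mana
= 750 / 25
= 30.00

30.00 dmg/mana


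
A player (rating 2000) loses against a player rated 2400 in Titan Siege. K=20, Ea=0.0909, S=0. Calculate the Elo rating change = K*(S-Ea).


Elo update: delta = K * (S - Ea), where S = 0 (loses)
S - Ea = 0 - 0.0909 = -0.0909
Rating change = 20 * -0.0909
= -1.82

-1.82 rating points


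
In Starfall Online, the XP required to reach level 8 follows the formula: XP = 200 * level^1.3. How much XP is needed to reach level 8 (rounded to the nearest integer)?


XP = 200 * level^1.3
Substitute level = 8:
XP = 200 * 8^1.3
= 200 * 14.9285
= 2986

2986 XP


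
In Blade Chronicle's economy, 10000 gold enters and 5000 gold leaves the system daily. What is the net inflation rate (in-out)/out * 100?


Net gold = 10000 - 5000 = 5000
Inflation rate = net / sunk * 100 = 5000 / 5000 * 100
= 1.0 * 100
= 100.00%

100.00%


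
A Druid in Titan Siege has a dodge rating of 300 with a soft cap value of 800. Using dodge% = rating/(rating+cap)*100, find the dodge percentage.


dodge% = 300 / (300 + 800) * 100
= 300 / 1100 * 100
= 0.272727 * 100
= 27.27%

27.27%


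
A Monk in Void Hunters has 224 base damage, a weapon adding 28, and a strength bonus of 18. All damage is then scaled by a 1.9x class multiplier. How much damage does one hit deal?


Sum base + weapon + str = 224 + 28 + 18 = 270
Multiply by 1.9:
270 * 1.9 = 513.0

513.0 damage


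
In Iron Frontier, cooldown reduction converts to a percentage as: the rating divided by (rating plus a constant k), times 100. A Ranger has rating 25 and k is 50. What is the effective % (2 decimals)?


effective% = rating / (rating + k) * 100
= 25 / (25 + 50) * 100
= 25 / 75 * 100
= 0.333333 * 100
= 33.33%

33.33%


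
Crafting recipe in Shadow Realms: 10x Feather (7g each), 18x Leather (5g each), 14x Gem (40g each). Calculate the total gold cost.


Cost breakdown:
  Feather: 10 * 7 = 70
  Leather: 18 * 5 = 90
  Gem: 14 * 40 = 560
Total = 70 + 90 + 560 = 720

720 gold


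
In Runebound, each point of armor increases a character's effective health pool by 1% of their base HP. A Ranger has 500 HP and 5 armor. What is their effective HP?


EHP = 500 * (1 + 5/100)
= 500 * (1 + 0.05)
= 500 * 1.05
= 525.0

525.0 EHP


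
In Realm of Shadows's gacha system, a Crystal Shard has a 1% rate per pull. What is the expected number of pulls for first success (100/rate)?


Expected pulls for a geometric distribution = 1/p = 100 / rate%
= 100 / 1
= 100.0

100.0 pulls


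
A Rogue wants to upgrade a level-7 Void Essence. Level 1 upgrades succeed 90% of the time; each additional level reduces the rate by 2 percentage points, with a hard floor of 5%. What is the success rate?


raw_rate = 90 - 2 * (7 - 1)
= 90 - 2 * 6
= 90 - 12
= 78
Apply floor: max(78, 5) = 78%

78%


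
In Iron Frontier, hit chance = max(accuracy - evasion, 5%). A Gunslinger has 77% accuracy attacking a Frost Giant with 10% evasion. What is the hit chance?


accuracy - evasion = 77 - 10 = 67
Apply floor: max(67, 5) = 67
Hit chance = 67%

67%


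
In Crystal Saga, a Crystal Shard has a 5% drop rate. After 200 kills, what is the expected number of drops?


Expected drops = kills * (drop_rate / 100)
= 200 * (5 / 100)
= 200 * 0.05
= 10.0

10.0 drops


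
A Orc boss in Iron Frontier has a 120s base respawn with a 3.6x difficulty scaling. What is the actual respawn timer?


Respawn time = base * multiplier
= 120 * 3.6
= 432.0 seconds

432.0 seconds


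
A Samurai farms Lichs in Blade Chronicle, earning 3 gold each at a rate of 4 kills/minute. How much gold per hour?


Gold per minute = 3 * 4 = 12
Gold per hour = 12 * 60 = 720

720 gold/hour


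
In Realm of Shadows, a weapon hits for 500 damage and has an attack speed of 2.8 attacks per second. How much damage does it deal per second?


DPS = damage * attack_speed
= 500 * 2.8
= 1400.0

1400.0 DPS


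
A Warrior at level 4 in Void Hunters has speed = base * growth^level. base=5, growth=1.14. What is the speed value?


value = base * growth^level
= 5 * 1.14^4
= 5 * 1.68896
= 8.44

8.44 speed


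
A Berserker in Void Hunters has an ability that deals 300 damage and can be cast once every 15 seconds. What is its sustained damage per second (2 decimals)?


DPS = damage / cooldown
= 300 / 15
= 20.00

20.00 DPS


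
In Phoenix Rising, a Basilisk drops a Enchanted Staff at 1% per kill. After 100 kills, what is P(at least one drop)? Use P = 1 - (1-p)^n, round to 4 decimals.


P(at least one) = 1 - P(none) = 1 - (1-p)^n
p = 1/100 = 0.01
1 - p = 0.99
(1 - p)^100 = 0.99^100 = 0.366032
P(at least one) = 1 - 0.366032 = 0.6340

0.6340


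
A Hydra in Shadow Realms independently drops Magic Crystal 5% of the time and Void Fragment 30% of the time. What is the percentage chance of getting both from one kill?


For independent events, P(both) = P(A) * P(B)
= 5% * 30%
= 150 / 100 %
= 1.5%

1.5%


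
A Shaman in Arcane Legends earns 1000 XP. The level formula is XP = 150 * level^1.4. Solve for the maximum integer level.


XP = 150 * level^1.4, so level = (XP / 150)^(1/1.4)
= (1000 / 150)^(1/1.4)
= 6.6667^0.7143
= 3.8771
Floor: level = 3

level 3


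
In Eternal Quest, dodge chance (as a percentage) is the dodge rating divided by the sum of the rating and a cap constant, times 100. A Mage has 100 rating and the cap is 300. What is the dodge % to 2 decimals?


dodge% = 100 / (100 + 300) * 100
= 100 / 400 * 100
= 0.25 * 100
= 25.00%

25.00%


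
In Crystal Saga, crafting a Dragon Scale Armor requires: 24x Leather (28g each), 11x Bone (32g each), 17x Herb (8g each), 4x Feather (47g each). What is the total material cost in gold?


Cost breakdown:
  Leather: 24 * 28 = 672
  Bone: 11 * 32 = 352
  Herb: 17 * 8 = 136
  Feather: 4 * 47 = 188
Total = 672 + 352 + 136 + 188 = 1348

1348 gold


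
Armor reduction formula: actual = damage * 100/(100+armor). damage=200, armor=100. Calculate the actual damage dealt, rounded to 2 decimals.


actual = 200 * 100 / (100 + 100)
= 200 * 100 / 200
= 20000 / 200
= 100.00

100.00 damage


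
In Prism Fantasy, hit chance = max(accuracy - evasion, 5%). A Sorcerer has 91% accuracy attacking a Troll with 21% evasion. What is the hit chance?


accuracy - evasion = 91 - 21 = 70
Apply floor: max(70, 5) = 70
Hit chance = 70%

70%


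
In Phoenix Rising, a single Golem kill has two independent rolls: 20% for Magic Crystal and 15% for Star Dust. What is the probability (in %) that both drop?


For independent events, P(both) = P(A) * P(B)
= 20% * 15%
= 300 / 100 %
= 3.0%

3.0%


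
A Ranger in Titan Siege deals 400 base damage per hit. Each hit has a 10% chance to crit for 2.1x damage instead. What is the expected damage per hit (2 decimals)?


E[dmg] = base * (1 + crit_chance * (crit_mult - 1))
cc as decimal = 10/100 = 0.1
cm - 1 = 2.1 - 1 = 1.1
Bonus factor = 0.1 * 1.1 = 0.11
Total multiplier = 1 + 0.11 = 1.11
Expected damage = 400 * 1.11 = 444.00

444.00 damage


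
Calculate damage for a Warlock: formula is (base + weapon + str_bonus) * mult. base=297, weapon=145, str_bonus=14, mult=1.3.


Sum base + weapon + str = 297 + 145 + 14 = 456
Multiply by 1.3:
456 * 1.3 = 592.8

592.8 damage


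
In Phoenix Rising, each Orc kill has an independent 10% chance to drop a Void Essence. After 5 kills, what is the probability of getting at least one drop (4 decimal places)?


P(at least one) = 1 - P(none) = 1 - (1-p)^n
p = 10/100 = 0.1
1 - p = 0.9
(1 - p)^5 = 0.9^5 = 0.590490
P(at least one) = 1 - 0.590490 = 0.4095

0.4095


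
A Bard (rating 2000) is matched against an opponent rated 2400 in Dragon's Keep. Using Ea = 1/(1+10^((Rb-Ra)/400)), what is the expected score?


Elo expected score: Ea = 1/(1 + 10^((Rb-Ra)/400))
Rb - Ra = 2400 - 2000 = 400
(Rb-Ra)/400 = 400/400 = 1.0
10^1.0 = 10.0
Ea = 1/(1 + 10.0) = 1/11.0 = 0.0909

0.0909


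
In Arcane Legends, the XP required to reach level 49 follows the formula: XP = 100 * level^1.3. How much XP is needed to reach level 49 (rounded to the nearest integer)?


XP = 100 * level^1.3
Substitute level = 49:
XP = 100 * 49^1.3
= 100 * 157.4907
= 15749

15749 XP


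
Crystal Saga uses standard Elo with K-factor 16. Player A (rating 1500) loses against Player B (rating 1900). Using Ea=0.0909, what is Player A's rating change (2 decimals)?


Elo update: delta = K * (S - Ea), where S = 0 (loses)
S - Ea = 0 - 0.0909 = -0.0909
Rating change = 16 * -0.0909
= -1.45

-1.45 rating points


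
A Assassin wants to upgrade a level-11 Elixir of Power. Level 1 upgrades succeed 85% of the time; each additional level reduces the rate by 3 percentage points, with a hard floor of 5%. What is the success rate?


raw_rate = 85 - 3 * (11 - 1)
= 85 - 3 * 10
= 85 - 30
= 55
Apply floor: max(55, 5) = 55%

55%


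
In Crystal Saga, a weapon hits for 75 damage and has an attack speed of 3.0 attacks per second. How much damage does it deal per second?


DPS = damage * attack_speed
= 75 * 3.0
= 225.0

225.0 DPS


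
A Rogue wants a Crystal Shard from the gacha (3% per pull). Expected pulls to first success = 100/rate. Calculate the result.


Expected pulls for a geometric distribution = 1/p = 100 / rate%
= 100 / 3
= 33.33

33.33 pulls


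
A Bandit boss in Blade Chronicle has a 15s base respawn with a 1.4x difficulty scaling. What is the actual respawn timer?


Respawn time = base * multiplier
= 15 * 1.4
= 21.0 seconds

21.0 seconds


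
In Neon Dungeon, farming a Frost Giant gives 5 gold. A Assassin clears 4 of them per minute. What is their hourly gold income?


Gold per minute = 5 * 4 = 20
Gold per hour = 20 * 60 = 1200

1200 gold/hour


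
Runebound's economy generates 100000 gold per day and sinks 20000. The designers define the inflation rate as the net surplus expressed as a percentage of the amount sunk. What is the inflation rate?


Net gold = 100000 - 20000 = 80000
Inflation rate = net / sunk * 100 = 80000 / 20000 * 100
= 4.0 * 100
= 400.00%

400.00%


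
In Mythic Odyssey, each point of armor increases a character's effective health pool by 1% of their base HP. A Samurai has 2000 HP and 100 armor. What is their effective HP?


EHP = 2000 * (1 + 100/100)
= 2000 * (1 + 1.0)
= 2000 * 2.0
= 4000.0

4000.0 EHP


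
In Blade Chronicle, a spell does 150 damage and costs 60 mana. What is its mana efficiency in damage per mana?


Efficiency = damage / mana
= 150 / 60
= 2.50

2.50 dmg/mana


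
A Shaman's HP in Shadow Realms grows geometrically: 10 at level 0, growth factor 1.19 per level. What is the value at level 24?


value = base * growth^level
= 10 * 1.19^24
= 10 * 65.031994
= 650.32

650.32 HP


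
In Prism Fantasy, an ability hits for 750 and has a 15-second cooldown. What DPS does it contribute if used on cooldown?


DPS = damage / cooldown
= 750 / 15
= 50.00

50.00 DPS


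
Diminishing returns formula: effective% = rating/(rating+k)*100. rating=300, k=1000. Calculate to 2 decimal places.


effective% = rating / (rating + k) * 100
= 300 / (300 + 1000) * 100
= 300 / 1300 * 100
= 0.230769 * 100
= 23.08%

23.08%


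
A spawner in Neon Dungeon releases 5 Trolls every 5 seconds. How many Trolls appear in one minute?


Spawns per minute = count * (60 / interval)
= 5 * (60 / 5)
= 5 * 12.0
= 60.0

60.0 per minute


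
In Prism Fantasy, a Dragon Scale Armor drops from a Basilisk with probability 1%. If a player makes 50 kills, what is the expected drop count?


Expected drops = kills * (drop_rate / 100)
= 50 * (1 / 100)
= 50 * 0.01
= 0.5

0.5 drops


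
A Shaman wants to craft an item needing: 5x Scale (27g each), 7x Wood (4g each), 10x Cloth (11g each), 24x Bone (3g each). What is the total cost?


Cost breakdown:
  Scale: 5 * 27 = 135
  Wood: 7 * 4 = 28
  Cloth: 10 * 11 = 110
  Bone: 24 * 3 = 72
Total = 135 + 28 + 110 + 72 = 345

345 gold


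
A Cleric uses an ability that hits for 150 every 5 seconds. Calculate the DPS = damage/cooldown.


DPS = damage / cooldown
= 150 / 5
= 30.00

30.00 DPS


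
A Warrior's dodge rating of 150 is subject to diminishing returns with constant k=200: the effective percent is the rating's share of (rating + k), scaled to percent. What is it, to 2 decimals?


effective% = rating / (rating + k) * 100
= 150 / (150 + 200) * 100
= 150 / 350 * 100
= 0.428571 * 100
= 42.86%

42.86%


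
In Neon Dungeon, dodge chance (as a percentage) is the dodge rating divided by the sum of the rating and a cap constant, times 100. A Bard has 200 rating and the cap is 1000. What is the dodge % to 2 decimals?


dodge% = 200 / (200 + 1000) * 100
= 200 / 1200 * 100
= 0.166667 * 100
= 16.67%

16.67%


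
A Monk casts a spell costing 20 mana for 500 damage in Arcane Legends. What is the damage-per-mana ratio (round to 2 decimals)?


Efficiency = damage / mana
= 500 / 20
= 25.00

25.00 dmg/mana


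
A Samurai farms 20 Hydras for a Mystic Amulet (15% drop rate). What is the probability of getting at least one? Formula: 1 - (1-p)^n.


P(at least one) = 1 - P(none) = 1 - (1-p)^n
p = 15/100 = 0.15
1 - p = 0.85
(1 - p)^20 = 0.85^20 = 0.038760
P(at least one) = 1 - 0.038760 = 0.9612

0.9612


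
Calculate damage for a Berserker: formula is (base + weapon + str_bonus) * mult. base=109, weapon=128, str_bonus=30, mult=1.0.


Sum base + weapon + str = 109 + 128 + 30 = 267
Multiply by 1.0:
267 * 1.0 = 267.0

267.0 damage


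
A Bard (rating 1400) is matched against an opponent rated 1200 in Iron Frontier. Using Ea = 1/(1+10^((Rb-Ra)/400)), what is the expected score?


Elo expected score: Ea = 1/(1 + 10^((Rb-Ra)/400))
Rb - Ra = 1200 - 1400 = -200
(Rb-Ra)/400 = -200/400 = -0.5
10^-0.5 = 0.316228
Ea = 1/(1 + 0.316228) = 1/1.316228 = 0.7597

0.7597


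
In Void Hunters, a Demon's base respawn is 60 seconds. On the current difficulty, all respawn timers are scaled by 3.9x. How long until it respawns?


Respawn time = base * multiplier
= 60 * 3.9
= 234.0 seconds

234.0 seconds


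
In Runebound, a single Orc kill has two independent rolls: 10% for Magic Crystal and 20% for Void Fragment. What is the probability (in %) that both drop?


For independent events, P(both) = P(A) * P(B)
= 10% * 20%
= 200 / 100 %
= 2.0%

2.0%


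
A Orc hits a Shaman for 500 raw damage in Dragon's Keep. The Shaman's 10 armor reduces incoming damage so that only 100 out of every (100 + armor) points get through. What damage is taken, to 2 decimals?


actual = 500 * 100 / (100 + 10)
= 500 * 100 / 110
= 50000 / 110
= 454.55

454.55 damage


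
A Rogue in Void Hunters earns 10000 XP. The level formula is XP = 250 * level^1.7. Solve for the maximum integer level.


XP = 250 * level^1.7, so level = (XP / 250)^(1/1.7)
= (10000 / 250)^(1/1.7)
= 40.0^0.5882
= 8.7577
Floor: level = 8

level 8


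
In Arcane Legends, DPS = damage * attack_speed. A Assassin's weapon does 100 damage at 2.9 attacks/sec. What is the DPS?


DPS = damage * attack_speed
= 100 * 2.9
= 290.0

290.0 DPS


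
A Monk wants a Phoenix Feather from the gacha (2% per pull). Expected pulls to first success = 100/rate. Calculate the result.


Expected pulls for a geometric distribution = 1/p = 100 / rate%
= 100 / 2
= 50.0

50.0 pulls


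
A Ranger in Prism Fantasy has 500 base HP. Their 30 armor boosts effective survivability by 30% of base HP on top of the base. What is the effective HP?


EHP = 500 * (1 + 30/100)
= 500 * (1 + 0.3)
= 500 * 1.3
= 650.0

650.0 EHP


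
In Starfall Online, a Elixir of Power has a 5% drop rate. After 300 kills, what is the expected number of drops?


Expected drops = kills * (drop_rate / 100)
= 300 * (5 / 100)
= 300 * 0.05
= 15.0

15.0 drops


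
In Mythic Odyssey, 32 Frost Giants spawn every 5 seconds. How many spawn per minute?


Spawns per minute = count * (60 / interval)
= 32 * (60 / 5)
= 32 * 12.0
= 384.0

384.0 per minute


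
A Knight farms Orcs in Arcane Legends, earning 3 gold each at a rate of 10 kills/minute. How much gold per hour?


Gold per minute = 3 * 10 = 30
Gold per hour = 30 * 60 = 1800

1800 gold/hour


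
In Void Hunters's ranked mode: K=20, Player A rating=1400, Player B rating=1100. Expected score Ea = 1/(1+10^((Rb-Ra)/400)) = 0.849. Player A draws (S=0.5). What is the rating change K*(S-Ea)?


Elo update: delta = K * (S - Ea), where S = 0.5 (draws)
S - Ea = 0.5 - 0.849 = -0.349
Rating change = 20 * -0.349
= -6.98

-6.98 rating points


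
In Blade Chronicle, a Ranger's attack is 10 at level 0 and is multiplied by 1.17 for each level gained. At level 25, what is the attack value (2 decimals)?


value = base * growth^level
= 10 * 1.17^25
= 10 * 50.657826
= 506.58

506.58 attack


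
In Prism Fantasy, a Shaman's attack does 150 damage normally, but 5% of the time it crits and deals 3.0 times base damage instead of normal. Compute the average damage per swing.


E[dmg] = base * (1 + crit_chance * (crit_mult - 1))
cc as decimal = 5/100 = 0.05
cm - 1 = 3.0 - 1 = 2.0
Bonus factor = 0.05 * 2.0 = 0.1
Total multiplier = 1 + 0.1 = 1.1
Expected damage = 150 * 1.1 = 165.00

165.00 damage


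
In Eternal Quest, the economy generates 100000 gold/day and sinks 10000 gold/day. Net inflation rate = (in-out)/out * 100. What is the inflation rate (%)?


Net gold = 100000 - 10000 = 90000
Inflation rate = net / sunk * 100 = 90000 / 10000 * 100
= 9.0 * 100
= 900.00%

900.00%


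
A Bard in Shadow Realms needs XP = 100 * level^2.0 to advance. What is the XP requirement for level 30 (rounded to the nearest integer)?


XP = 100 * level^2.0
Substitute level = 30:
XP = 100 * 30^2.0
= 100 * 900.0
= 90000

90000 XP


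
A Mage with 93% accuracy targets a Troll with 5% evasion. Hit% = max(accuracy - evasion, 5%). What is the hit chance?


accuracy - evasion = 93 - 5 = 88
Apply floor: max(88, 5) = 88
Hit chance = 88%

88%


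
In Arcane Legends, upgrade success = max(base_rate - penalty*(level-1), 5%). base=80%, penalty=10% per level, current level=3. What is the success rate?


raw_rate = 80 - 10 * (3 - 1)
= 80 - 10 * 2
= 80 - 20
= 60
Apply floor: max(60, 5) = 60%

60%


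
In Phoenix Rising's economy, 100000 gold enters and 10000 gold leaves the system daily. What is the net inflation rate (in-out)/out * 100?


Net gold = 100000 - 10000 = 90000
Inflation rate = net / sunk * 100 = 90000 / 10000 * 100
= 9.0 * 100
= 900.00%

900.00%


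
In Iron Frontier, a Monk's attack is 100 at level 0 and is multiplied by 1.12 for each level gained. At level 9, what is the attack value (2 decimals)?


value = base * growth^level
= 100 * 1.12^9
= 100 * 2.773079
= 277.31

277.31 attack


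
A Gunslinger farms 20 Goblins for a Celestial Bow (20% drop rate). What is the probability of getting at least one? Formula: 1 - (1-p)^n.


P(at least one) = 1 - P(none) = 1 - (1-p)^n
p = 20/100 = 0.2
1 - p = 0.8
(1 - p)^20 = 0.8^20 = 0.011529
P(at least one) = 1 - 0.011529 = 0.9885

0.9885


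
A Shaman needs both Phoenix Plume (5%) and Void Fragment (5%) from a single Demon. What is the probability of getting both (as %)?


For independent events, P(both) = P(A) * P(B)
= 5% * 5%
= 25 / 100 %
= 0.25%

0.25%


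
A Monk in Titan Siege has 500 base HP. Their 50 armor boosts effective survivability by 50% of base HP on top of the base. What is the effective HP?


EHP = 500 * (1 + 50/100)
= 500 * (1 + 0.5)
= 500 * 1.5
= 750.0

750.0 EHP


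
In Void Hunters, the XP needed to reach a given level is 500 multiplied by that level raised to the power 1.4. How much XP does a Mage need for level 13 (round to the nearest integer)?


XP = 500 * level^1.4
Substitute level = 13:
XP = 500 * 13^1.4
= 500 * 36.2678
= 18134

18134 XP


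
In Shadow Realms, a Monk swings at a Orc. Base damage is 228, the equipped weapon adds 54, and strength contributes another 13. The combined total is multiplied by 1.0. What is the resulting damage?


Sum base + weapon + str = 228 + 54 + 13 = 295
Multiply by 1.0:
295 * 1.0 = 295.0

295.0 damage


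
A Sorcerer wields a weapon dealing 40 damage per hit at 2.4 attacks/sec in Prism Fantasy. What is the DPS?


DPS = damage * attack_speed
= 40 * 2.4
= 96.0

96.0 DPS


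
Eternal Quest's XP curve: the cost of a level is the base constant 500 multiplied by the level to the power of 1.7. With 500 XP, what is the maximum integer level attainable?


XP = 500 * level^1.7, so level = (XP / 500)^(1/1.7)
= (500 / 500)^(1/1.7)
= 1.0^0.5882
= 1.0
Floor: level = 1

level 1


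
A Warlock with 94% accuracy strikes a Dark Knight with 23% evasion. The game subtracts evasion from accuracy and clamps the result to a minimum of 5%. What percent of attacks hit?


accuracy - evasion = 94 - 23 = 71
Apply floor: max(71, 5) = 71
Hit chance = 71%

71%


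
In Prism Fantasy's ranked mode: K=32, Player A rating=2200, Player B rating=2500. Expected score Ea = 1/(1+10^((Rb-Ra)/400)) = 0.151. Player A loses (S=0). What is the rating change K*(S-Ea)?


Elo update: delta = K * (S - Ea), where S = 0 (loses)
S - Ea = 0 - 0.151 = -0.151
Rating change = 32 * -0.151
= -4.83

-4.83 rating points


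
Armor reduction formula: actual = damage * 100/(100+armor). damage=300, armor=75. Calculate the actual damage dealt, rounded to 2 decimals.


actual = 300 * 100 / (100 + 75)
= 300 * 100 / 175
= 30000 / 175
= 171.43

171.43 damage


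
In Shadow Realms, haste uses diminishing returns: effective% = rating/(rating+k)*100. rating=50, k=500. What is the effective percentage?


effective% = rating / (rating + k) * 100
= 50 / (50 + 500) * 100
= 50 / 550 * 100
= 0.090909 * 100
= 9.09%

9.09%


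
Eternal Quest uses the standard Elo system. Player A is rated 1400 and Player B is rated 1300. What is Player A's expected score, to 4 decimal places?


Elo expected score: Ea = 1/(1 + 10^((Rb-Ra)/400))
Rb - Ra = 1300 - 1400 = -100
(Rb-Ra)/400 = -100/400 = -0.25
10^-0.25 = 0.562341
Ea = 1/(1 + 0.562341) = 1/1.562341 = 0.6401

0.6401


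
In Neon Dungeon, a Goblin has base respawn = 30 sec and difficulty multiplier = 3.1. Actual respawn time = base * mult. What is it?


Respawn time = base * multiplier
= 30 * 3.1
= 93.0 seconds

93.0 seconds


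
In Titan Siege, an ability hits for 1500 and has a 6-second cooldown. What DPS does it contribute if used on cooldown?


DPS = damage / cooldown
= 1500 / 6
= 250.00

250.00 DPS


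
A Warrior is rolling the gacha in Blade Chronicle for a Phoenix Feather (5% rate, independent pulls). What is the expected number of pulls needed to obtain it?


Expected pulls for a geometric distribution = 1/p = 100 / rate%
= 100 / 5
= 20.0

20.0 pulls


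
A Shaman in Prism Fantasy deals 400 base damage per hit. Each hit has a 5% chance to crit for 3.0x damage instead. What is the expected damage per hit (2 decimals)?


E[dmg] = base * (1 + crit_chance * (crit_mult - 1))
cc as decimal = 5/100 = 0.05
cm - 1 = 3.0 - 1 = 2.0
Bonus factor = 0.05 * 2.0 = 0.1
Total multiplier = 1 + 0.1 = 1.1
Expected damage = 400 * 1.1 = 440.00

440.00 damage


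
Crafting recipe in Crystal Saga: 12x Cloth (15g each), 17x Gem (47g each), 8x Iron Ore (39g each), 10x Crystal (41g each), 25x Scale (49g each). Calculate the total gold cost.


Cost breakdown:
  Cloth: 12 * 15 = 180
  Gem: 17 * 47 = 799
  Iron Ore: 8 * 39 = 312
  Crystal: 10 * 41 = 410
  Scale: 25 * 49 = 1225
Total = 180 + 799 + 312 + 410 + 1225 = 2926

2926 gold


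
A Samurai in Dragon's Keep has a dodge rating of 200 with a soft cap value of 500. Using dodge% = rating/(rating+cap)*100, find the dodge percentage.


dodge% = 200 / (200 + 500) * 100
= 200 / 700 * 100
= 0.285714 * 100
= 28.57%

28.57%


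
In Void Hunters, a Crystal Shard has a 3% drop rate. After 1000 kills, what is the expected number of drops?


Expected drops = kills * (drop_rate / 100)
= 1000 * (3 / 100)
= 1000 * 0.03
= 30.0

30.0 drops


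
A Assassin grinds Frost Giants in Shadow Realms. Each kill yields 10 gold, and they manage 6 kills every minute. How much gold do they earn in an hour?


Gold per minute = 10 * 6 = 60
Gold per hour = 60 * 60 = 3600

3600 gold/hour


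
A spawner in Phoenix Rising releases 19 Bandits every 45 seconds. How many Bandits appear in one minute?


Spawns per minute = count * (60 / interval)
= 19 * (60 / 45)
= 19 * 1.3333
= 25.33

25.33 per minute


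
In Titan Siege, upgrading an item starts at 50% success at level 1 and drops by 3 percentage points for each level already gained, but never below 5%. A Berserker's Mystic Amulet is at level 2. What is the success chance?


raw_rate = 50 - 3 * (2 - 1)
= 50 - 3 * 1
= 50 - 3
= 47
Apply floor: max(47, 5) = 47%

47%


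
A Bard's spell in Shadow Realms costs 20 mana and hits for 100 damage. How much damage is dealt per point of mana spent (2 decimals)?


Efficiency = damage / mana
= 100 / 20
= 5.00

5.00 dmg/mana


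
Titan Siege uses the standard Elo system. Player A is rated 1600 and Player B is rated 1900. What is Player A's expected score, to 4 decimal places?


Elo expected score: Ea = 1/(1 + 10^((Rb-Ra)/400))
Rb - Ra = 1900 - 1600 = 300
(Rb-Ra)/400 = 300/400 = 0.75
10^0.75 = 5.623413
Ea = 1/(1 + 5.623413) = 1/6.623413 = 0.1510

0.1510


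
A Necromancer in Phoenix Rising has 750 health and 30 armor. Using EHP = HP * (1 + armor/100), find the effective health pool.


EHP = 750 * (1 + 30/100)
= 750 * (1 + 0.3)
= 750 * 1.3
= 975.0

975.0 EHP


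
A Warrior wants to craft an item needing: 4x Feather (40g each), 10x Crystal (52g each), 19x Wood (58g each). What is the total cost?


Cost breakdown:
  Feather: 4 * 40 = 160
  Crystal: 10 * 52 = 520
  Wood: 19 * 58 = 1102
Total = 160 + 520 + 1102 = 1782

1782 gold


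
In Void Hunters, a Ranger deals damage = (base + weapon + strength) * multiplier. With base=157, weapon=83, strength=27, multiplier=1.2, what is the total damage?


Sum base + weapon + str = 157 + 83 + 27 = 267
Multiply by 1.2:
267 * 1.2 = 320.4

320.4 damage


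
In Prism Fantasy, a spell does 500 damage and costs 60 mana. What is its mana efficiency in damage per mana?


Efficiency = damage / mana
= 500 / 60
= 8.33

8.33 dmg/mana


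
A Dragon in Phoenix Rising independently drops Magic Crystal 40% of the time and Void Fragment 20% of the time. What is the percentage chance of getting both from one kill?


For independent events, P(both) = P(A) * P(B)
= 40% * 20%
= 800 / 100 %
= 8.0%

8.0%


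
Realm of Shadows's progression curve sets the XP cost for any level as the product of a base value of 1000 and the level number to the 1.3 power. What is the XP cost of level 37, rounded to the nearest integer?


XP = 1000 * level^1.3
Substitute level = 37:
XP = 1000 * 37^1.3
= 1000 * 109.3106
= 109311

109311 XP


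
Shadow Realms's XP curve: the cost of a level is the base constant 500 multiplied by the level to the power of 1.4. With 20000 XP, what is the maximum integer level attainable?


XP = 500 * level^1.4, so level = (XP / 500)^(1/1.4)
= (20000 / 500)^(1/1.4)
= 40.0^0.7143
= 13.9421
Floor: level = 13

level 13


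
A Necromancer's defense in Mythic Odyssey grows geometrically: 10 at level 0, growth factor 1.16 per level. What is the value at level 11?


value = base * growth^level
= 10 * 1.16^11
= 10 * 5.117265
= 51.17

51.17 defense


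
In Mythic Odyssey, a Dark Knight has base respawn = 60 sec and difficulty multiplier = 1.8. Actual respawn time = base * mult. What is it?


Respawn time = base * multiplier
= 60 * 1.8
= 108.0 seconds

108.0 seconds


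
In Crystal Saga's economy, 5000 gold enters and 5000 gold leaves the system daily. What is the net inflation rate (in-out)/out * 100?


Net gold = 5000 - 5000 = 0
Inflation rate = net / sunk * 100 = 0 / 5000 * 100
= 0.0 * 100
= 0.00%

0.00%


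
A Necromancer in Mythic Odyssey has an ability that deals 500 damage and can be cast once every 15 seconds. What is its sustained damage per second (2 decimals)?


DPS = damage / cooldown
= 500 / 15
= 33.33

33.33 DPS


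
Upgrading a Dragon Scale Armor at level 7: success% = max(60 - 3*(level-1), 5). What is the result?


raw_rate = 60 - 3 * (7 - 1)
= 60 - 3 * 6
= 60 - 18
= 42
Apply floor: max(42, 5) = 42%

42%


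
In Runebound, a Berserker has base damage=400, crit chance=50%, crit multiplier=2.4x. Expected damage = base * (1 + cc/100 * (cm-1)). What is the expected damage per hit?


E[dmg] = base * (1 + crit_chance * (crit_mult - 1))
cc as decimal = 50/100 = 0.5
cm - 1 = 2.4 - 1 = 1.4
Bonus factor = 0.5 * 1.4 = 0.7
Total multiplier = 1 + 0.7 = 1.7
Expected damage = 400 * 1.7 = 680.00

680.00 damage


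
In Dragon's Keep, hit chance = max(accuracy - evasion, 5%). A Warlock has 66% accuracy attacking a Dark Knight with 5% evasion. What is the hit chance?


accuracy - evasion = 66 - 5 = 61
Apply floor: max(61, 5) = 61
Hit chance = 61%

61%


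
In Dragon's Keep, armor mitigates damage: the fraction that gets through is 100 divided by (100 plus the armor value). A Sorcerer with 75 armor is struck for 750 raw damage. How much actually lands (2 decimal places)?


actual = 750 * 100 / (100 + 75)
= 750 * 100 / 175
= 75000 / 175
= 428.57

428.57 damage


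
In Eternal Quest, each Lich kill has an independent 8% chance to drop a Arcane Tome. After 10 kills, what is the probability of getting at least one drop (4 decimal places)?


P(at least one) = 1 - P(none) = 1 - (1-p)^n
p = 8/100 = 0.08
1 - p = 0.92
(1 - p)^10 = 0.92^10 = 0.434388
P(at least one) = 1 - 0.434388 = 0.5656

0.5656


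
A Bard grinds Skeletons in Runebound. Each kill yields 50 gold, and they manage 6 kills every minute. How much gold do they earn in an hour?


Gold per minute = 50 * 6 = 300
Gold per hour = 300 * 60 = 18000

18000 gold/hour


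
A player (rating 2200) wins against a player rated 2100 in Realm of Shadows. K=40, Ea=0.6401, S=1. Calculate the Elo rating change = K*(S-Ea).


Elo update: delta = K * (S - Ea), where S = 1 (wins)
S - Ea = 1 - 0.6401 = 0.3599
Rating change = 40 * 0.3599
= 14.40

14.40 rating points


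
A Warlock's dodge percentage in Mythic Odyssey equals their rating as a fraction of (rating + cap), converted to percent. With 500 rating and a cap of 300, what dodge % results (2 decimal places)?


dodge% = 500 / (500 + 300) * 100
= 500 / 800 * 100
= 0.625 * 100
= 62.50%

62.50%


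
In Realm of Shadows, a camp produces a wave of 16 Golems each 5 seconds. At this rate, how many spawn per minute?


Spawns per minute = count * (60 / interval)
= 16 * (60 / 5)
= 16 * 12.0
= 192.0

192.0 per minute


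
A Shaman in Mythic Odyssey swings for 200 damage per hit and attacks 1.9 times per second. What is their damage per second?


DPS = damage * attack_speed
= 200 * 1.9
= 380.0

380.0 DPS


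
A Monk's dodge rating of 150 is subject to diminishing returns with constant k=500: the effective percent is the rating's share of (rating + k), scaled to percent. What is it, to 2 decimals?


effective% = rating / (rating + k) * 100
= 150 / (150 + 500) * 100
= 150 / 650 * 100
= 0.230769 * 100
= 23.08%

23.08%


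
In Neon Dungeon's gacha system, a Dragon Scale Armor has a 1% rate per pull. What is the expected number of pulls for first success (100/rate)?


Expected pulls for a geometric distribution = 1/p = 100 / rate%
= 100 / 1
= 100.0

100.0 pulls


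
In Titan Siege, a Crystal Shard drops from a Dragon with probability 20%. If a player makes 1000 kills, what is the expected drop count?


Expected drops = kills * (drop_rate / 100)
= 1000 * (20 / 100)
= 1000 * 0.2
= 200.0

200.0 drops


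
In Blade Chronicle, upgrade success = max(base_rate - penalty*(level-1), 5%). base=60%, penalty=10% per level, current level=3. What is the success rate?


raw_rate = 60 - 10 * (3 - 1)
= 60 - 10 * 2
= 60 - 20
= 40
Apply floor: max(40, 5) = 40%

40%


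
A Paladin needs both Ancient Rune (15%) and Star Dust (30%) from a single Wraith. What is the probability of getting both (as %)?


For independent events, P(both) = P(A) * P(B)
= 15% * 30%
= 450 / 100 %
= 4.5%

4.5%


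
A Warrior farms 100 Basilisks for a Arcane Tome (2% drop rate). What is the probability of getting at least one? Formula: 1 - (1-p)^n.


P(at least one) = 1 - P(none) = 1 - (1-p)^n
p = 2/100 = 0.02
1 - p = 0.98
(1 - p)^100 = 0.98^100 = 0.132620
P(at least one) = 1 - 0.132620 = 0.8674

0.8674


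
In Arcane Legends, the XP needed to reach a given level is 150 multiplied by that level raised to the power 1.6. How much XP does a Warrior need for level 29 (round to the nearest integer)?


XP = 150 * level^1.6
Substitute level = 29:
XP = 150 * 29^1.6
= 150 * 218.694
= 32804

32804 XP


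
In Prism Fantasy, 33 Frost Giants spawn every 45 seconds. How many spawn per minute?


Spawns per minute = count * (60 / interval)
= 33 * (60 / 45)
= 33 * 1.3333
= 44.0

44.0 per minute


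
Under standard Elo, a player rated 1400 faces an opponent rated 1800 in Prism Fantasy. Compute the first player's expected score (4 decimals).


Elo expected score: Ea = 1/(1 + 10^((Rb-Ra)/400))
Rb - Ra = 1800 - 1400 = 400
(Rb-Ra)/400 = 400/400 = 1.0
10^1.0 = 10.0
Ea = 1/(1 + 10.0) = 1/11.0 = 0.0909

0.0909


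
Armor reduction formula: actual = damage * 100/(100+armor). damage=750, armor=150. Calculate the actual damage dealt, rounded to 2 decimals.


actual = 750 * 100 / (100 + 150)
= 750 * 100 / 250
= 75000 / 250
= 300.00

300.00 damage
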